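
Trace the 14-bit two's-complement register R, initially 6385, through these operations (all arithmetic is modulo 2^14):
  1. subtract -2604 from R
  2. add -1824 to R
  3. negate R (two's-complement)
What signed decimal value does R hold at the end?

Start: R = 6385 = 01100011110001.
R = 6385 − (-2604) = 8989; wraps to -7395 = 10001100011101
R = -7395 + (-1824) = -9219; wraps to 7165 = 01101111111101
R = −(7165) = -7165 = 10010000000011

-7165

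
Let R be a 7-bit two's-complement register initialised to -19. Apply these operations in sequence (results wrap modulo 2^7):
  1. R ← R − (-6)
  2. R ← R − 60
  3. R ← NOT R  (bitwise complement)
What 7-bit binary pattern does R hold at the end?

1001000

Start: R = -19 = 1101101.
R = -19 − (-6) = -13 = 1110011
R = -13 − 60 = -73; wraps to 55 = 0110111
R = NOT 0110111 = 1001000 = -56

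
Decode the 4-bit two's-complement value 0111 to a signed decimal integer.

MSB is 0, so the value is non-negative: 0111 = 7.

7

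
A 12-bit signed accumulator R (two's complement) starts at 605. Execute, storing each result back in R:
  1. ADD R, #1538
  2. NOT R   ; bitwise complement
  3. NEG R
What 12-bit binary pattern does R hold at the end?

100001100000

Start: R = 605 = 001001011101.
R = 605 + 1538 = 2143; wraps to -1953 = 100001011111
R = NOT 100001011111 = 011110100000 = 1952
R = −(1952) = -1952 = 100001100000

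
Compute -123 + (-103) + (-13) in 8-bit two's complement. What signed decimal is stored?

-123 + (-103) = -226 → wraps to 30 (00011110)
30 + (-13) = 17 (00010001)

17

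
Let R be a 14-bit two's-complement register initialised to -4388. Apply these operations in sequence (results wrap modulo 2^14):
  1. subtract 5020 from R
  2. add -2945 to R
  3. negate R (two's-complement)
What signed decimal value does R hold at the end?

Start: R = -4388 = 10111011011100.
R = -4388 − 5020 = -9408; wraps to 6976 = 01101101000000
R = 6976 + (-2945) = 4031 = 00111110111111
R = −(4031) = -4031 = 11000001000001

-4031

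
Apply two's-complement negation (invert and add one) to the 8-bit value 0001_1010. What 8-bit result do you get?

11100110

Invert: 11100101. Add 1: 11100110.
Check: 00011010 = 26, 11100110 = -26.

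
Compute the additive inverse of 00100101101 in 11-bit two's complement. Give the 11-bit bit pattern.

Invert: 11011010010. Add 1: 11011010011.
Check: 00100101101 = 301, 11011010011 = -301.

11011010011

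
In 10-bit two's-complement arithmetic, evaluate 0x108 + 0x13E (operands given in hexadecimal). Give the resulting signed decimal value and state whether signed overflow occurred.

0x108 = 0100001000 = 264 (signed)
0x13E = 0100111110 = 318 (signed)
  0100001000
+ 0100111110
= 1001000110
Result 1001000110: MSB = 1 → 582 − 1024 = -442.
Both addends are non-negative but the stored result is negative: signed overflow. The true value 264 + 318 = 582 lies outside [-512, 511].

-442; overflow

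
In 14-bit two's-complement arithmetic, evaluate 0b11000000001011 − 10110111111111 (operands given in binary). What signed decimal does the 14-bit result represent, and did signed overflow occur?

524; no overflow

0b11000000001011 → 11000000001011 = -4085 (signed)
10110111111111 = -4609 (signed)
Subtract via negate-and-add: invert 10110111111111 + 1 = 01001000000001 (i.e. 4609).
  11000000001011
+ 01001000000001
= 00001000001100  (discard carry-out 1)
Result 00001000001100: MSB = 0 → value 524.
Addends (after negating the subtrahend) have opposite signs, so signed overflow cannot occur.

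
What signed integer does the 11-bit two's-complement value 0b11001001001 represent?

MSB is 1, so the value is negative.
Invert: 00110110110. Add 1: 00110110111 = 439. So the value is −439.

-439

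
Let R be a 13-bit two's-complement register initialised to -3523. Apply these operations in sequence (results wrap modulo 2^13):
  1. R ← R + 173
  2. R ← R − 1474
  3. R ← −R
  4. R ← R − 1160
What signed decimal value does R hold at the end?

Start: R = -3523 = 1001000111101.
R = -3523 + 173 = -3350 = 1001011101010
R = -3350 − 1474 = -4824; wraps to 3368 = 0110100101000
R = −(3368) = -3368 = 1001011011000
R = -3368 − 1160 = -4528; wraps to 3664 = 0111001010000

3664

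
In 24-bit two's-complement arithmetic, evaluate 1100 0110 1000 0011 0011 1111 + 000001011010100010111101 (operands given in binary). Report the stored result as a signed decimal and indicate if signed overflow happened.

1100 0110 1000 0011 0011 1111 → 110001101000001100111111 = -3767489 (signed)
000001011010100010111101 = 370877 (signed)
  110001101000001100111111
+ 000001011010100010111101
= 110011000010101111111100
Result 110011000010101111111100: MSB = 1 → 13380604 − 16777216 = -3396612.
Addends have opposite signs, so signed overflow cannot occur.

-3396612; no overflow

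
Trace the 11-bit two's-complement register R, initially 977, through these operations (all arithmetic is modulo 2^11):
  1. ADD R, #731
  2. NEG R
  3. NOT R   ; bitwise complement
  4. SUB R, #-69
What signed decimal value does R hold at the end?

-272

Start: R = 977 = 01111010001.
R = 977 + 731 = 1708; wraps to -340 = 11010101100
R = −(-340) = 340 = 00101010100
R = NOT 00101010100 = 11010101011 = -341
R = -341 − (-69) = -272 = 11011110000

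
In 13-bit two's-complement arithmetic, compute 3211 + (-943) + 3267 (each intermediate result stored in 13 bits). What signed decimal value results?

-2657

3211 + (-943) = 2268 (0100011011100)
2268 + 3267 = 5535 → wraps to -2657 (1010110011111)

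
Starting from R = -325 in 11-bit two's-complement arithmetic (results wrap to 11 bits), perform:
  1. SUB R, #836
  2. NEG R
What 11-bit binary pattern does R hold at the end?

10010001001

Start: R = -325 = 11010111011.
R = -325 − 836 = -1161; wraps to 887 = 01101110111
R = −(887) = -887 = 10010001001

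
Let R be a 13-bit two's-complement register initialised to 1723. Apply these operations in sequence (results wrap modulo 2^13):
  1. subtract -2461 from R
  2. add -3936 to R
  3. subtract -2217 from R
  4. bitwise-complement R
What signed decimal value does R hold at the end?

-2466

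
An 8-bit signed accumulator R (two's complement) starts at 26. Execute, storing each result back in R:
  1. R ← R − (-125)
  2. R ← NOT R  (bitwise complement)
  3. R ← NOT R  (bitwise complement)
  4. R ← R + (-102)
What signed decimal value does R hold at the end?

49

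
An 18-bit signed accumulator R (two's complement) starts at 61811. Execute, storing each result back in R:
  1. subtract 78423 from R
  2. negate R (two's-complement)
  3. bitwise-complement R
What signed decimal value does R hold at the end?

-16613

Start: R = 61811 = 001111000101110011.
R = 61811 − 78423 = -16612 = 111011111100011100
R = −(-16612) = 16612 = 000100000011100100
R = NOT 000100000011100100 = 111011111100011011 = -16613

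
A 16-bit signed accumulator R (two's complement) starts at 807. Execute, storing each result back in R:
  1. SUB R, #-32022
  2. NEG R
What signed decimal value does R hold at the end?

Start: R = 807 = 0000001100100111.
R = 807 − (-32022) = 32829; wraps to -32707 = 1000000000111101
R = −(-32707) = 32707 = 0111111111000011

32707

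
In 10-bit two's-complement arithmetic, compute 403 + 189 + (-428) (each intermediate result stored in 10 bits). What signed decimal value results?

403 + 189 = 592 → wraps to -432 (1001010000)
-432 + (-428) = -860 → wraps to 164 (0010100100)

164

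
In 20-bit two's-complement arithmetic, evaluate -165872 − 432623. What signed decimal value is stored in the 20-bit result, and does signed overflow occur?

450081; overflow

-165872 → 11010111100000010000
432623 → 01101001100111101111
Subtract via negate-and-add: invert 01101001100111101111 + 1 = 10010110011000010001 (i.e. -432623).
  11010111100000010000
+ 10010110011000010001
= 01101101111000100001  (discard carry-out 1)
Result 01101101111000100001: MSB = 0 → value 450081.
Both addends (after negating the subtrahend) are negative but the stored result is non-negative: signed overflow. The true value -165872 − 432623 = -598495 lies outside [-524288, 524287].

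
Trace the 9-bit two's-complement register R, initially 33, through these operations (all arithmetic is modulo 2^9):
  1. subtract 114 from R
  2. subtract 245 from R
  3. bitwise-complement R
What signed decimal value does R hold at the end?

Start: R = 33 = 000100001.
R = 33 − 114 = -81 = 110101111
R = -81 − 245 = -326; wraps to 186 = 010111010
R = NOT 010111010 = 101000101 = -187

-187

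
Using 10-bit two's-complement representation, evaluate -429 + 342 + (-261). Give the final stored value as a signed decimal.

-429 + 342 = -87 (1110101001)
-87 + (-261) = -348 (1010100100)

-348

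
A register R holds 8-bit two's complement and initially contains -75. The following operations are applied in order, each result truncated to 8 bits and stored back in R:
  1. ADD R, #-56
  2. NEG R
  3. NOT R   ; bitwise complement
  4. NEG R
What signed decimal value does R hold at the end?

-124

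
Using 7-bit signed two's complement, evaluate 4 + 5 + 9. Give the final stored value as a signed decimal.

4 + 5 = 9 (0001001)
9 + 9 = 18 (0010010)

18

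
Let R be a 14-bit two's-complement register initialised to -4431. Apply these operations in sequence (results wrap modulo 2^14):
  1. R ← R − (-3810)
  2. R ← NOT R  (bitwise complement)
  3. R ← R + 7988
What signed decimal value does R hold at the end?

Start: R = -4431 = 10111010110001.
R = -4431 − (-3810) = -621 = 11110110010011
R = NOT 11110110010011 = 00001001101100 = 620
R = 620 + 7988 = 8608; wraps to -7776 = 10000110100000

-7776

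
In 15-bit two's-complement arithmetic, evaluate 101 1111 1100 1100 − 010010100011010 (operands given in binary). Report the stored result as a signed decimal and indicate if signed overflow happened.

15026; overflow

101 1111 1100 1100 → 101111111001100 = -8244 (signed)
010010100011010 = 9498 (signed)
Subtract via negate-and-add: invert 010010100011010 + 1 = 101101011100110 (i.e. -9498).
  101111111001100
+ 101101011100110
= 011101010110010  (discard carry-out 1)
Result 011101010110010: MSB = 0 → value 15026.
Both addends (after negating the subtrahend) are negative but the stored result is non-negative: signed overflow. The true value -8244 − 9498 = -17742 lies outside [-16384, 16383].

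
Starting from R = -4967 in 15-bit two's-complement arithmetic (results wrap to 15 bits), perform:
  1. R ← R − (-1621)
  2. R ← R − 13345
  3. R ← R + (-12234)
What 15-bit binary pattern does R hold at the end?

000111100000011

Start: R = -4967 = 110110010011001.
R = -4967 − (-1621) = -3346 = 111001011101110
R = -3346 − 13345 = -16691; wraps to 16077 = 011111011001101
R = 16077 + (-12234) = 3843 = 000111100000011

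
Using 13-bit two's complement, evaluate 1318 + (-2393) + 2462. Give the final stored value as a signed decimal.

1318 + (-2393) = -1075 (1101111001101)
-1075 + 2462 = 1387 (0010101101011)

1387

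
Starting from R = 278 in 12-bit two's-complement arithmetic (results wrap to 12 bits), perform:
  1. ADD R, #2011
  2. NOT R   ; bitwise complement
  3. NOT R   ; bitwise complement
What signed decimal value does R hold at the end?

-1807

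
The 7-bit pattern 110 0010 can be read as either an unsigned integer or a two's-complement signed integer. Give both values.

unsigned = 98, signed = -30

Unsigned: 1100010 = 98.
Signed: MSB=1 → 98 − 128 = -30.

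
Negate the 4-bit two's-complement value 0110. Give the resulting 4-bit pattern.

Invert: 1001. Add 1: 1010.
Check: 0110 = 6, 1010 = -6.

1010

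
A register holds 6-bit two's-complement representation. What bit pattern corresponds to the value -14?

110010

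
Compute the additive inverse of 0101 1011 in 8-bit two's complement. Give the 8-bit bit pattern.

Invert: 10100100. Add 1: 10100101.
Check: 01011011 = 91, 10100101 = -91.

10100101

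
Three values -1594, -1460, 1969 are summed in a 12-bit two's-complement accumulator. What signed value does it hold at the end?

-1085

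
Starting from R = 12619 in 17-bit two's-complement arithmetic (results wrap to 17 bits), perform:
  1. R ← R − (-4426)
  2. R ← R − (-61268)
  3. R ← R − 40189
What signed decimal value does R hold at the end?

38124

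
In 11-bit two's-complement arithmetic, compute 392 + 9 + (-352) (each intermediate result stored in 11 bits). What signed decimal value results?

49

392 + 9 = 401 (00110010001)
401 + (-352) = 49 (00000110001)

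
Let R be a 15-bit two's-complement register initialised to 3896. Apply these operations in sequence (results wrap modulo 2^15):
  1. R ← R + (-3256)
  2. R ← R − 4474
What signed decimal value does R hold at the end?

-3834

Start: R = 3896 = 000111100111000.
R = 3896 + (-3256) = 640 = 000001010000000
R = 640 − 4474 = -3834 = 111000100000110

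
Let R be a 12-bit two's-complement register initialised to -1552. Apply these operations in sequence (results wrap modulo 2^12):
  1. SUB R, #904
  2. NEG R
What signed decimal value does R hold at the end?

Start: R = -1552 = 100111110000.
R = -1552 − 904 = -2456; wraps to 1640 = 011001101000
R = −(1640) = -1640 = 100110011000

-1640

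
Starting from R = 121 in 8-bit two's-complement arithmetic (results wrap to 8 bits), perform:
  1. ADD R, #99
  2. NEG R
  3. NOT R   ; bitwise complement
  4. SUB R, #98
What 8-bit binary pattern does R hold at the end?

01111001

Start: R = 121 = 01111001.
R = 121 + 99 = 220; wraps to -36 = 11011100
R = −(-36) = 36 = 00100100
R = NOT 00100100 = 11011011 = -37
R = -37 − 98 = -135; wraps to 121 = 01111001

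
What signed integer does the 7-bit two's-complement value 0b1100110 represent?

MSB is 1, so the value is negative.
Invert: 0011001. Add 1: 0011010 = 26. So the value is −26.

-26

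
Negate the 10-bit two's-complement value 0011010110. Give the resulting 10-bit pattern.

Invert: 1100101001. Add 1: 1100101010.

1100101010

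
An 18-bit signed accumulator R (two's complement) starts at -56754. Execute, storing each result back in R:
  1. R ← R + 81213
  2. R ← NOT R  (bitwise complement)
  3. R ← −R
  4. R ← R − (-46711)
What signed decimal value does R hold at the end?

Start: R = -56754 = 110010001001001110.
R = -56754 + 81213 = 24459 = 000101111110001011
R = NOT 000101111110001011 = 111010000001110100 = -24460
R = −(-24460) = 24460 = 000101111110001100
R = 24460 − (-46711) = 71171 = 010001011000000011

71171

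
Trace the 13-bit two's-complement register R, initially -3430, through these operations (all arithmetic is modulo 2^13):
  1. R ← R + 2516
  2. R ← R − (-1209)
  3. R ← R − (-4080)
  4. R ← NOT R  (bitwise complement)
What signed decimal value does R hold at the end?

Start: R = -3430 = 1001010011010.
R = -3430 + 2516 = -914 = 1110001101110
R = -914 − (-1209) = 295 = 0000100100111
R = 295 − (-4080) = 4375; wraps to -3817 = 1000100010111
R = NOT 1000100010111 = 0111011101000 = 3816

3816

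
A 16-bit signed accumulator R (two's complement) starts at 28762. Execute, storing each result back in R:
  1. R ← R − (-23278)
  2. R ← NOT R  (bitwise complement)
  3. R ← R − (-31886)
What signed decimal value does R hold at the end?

Start: R = 28762 = 0111000001011010.
R = 28762 − (-23278) = 52040; wraps to -13496 = 1100101101001000
R = NOT 1100101101001000 = 0011010010110111 = 13495
R = 13495 − (-31886) = 45381; wraps to -20155 = 1011000101000101

-20155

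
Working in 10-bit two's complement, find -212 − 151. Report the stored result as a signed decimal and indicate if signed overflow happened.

-212 → 1100101100
151 → 0010010111
Subtract via negate-and-add: invert 0010010111 + 1 = 1101101001 (i.e. -151).
  1100101100
+ 1101101001
= 1010010101  (discard carry-out 1)
Result 1010010101: MSB = 1 → 661 − 1024 = -363.
Both addends (after negating the subtrahend) are negative and so is the stored result: no signed overflow.

-363; no overflow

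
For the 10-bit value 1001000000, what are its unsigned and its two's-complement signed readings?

unsigned = 576, signed = -448

Unsigned: 1001000000 = 576.
Signed: MSB=1 → 576 − 1024 = -448.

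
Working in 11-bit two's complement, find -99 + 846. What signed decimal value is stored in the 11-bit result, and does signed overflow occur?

747; no overflow

-99 → 11110011101
846 → 01101001110
  11110011101
+ 01101001110
= 01011101011  (discard carry-out 1)
Result 01011101011: MSB = 0 → value 747.
Addends have opposite signs, so signed overflow cannot occur.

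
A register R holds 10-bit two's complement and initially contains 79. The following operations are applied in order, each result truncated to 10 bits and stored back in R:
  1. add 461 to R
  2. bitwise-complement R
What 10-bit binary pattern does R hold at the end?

0111100011

Start: R = 79 = 0001001111.
R = 79 + 461 = 540; wraps to -484 = 1000011100
R = NOT 1000011100 = 0111100011 = 483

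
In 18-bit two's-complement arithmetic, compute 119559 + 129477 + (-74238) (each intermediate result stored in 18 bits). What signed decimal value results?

-87346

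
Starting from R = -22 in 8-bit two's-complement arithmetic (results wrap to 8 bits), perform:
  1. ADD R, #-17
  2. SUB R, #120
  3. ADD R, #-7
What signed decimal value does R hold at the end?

90

Start: R = -22 = 11101010.
R = -22 + (-17) = -39 = 11011001
R = -39 − 120 = -159; wraps to 97 = 01100001
R = 97 + (-7) = 90 = 01011010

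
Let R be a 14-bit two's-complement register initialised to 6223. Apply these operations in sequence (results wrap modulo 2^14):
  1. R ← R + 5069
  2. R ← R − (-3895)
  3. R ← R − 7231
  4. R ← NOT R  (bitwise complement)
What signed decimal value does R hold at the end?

Start: R = 6223 = 01100001001111.
R = 6223 + 5069 = 11292; wraps to -5092 = 10110000011100
R = -5092 − (-3895) = -1197 = 11101101010011
R = -1197 − 7231 = -8428; wraps to 7956 = 01111100010100
R = NOT 01111100010100 = 10000011101011 = -7957

-7957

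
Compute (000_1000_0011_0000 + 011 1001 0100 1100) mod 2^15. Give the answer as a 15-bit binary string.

  000100000110000
+ 011100101001100
= 100000101111100

100000101111100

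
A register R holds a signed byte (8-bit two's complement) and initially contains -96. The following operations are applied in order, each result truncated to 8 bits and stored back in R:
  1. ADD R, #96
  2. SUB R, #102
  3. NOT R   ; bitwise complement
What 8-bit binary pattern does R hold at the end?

Start: R = -96 = 10100000.
R = -96 + 96 = 0 = 00000000
R = 0 − 102 = -102 = 10011010
R = NOT 10011010 = 01100101 = 101

01100101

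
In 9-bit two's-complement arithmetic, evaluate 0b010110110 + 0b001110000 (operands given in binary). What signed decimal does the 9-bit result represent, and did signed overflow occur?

0b010110110 → 010110110 = 182 (signed)
0b001110000 → 001110000 = 112 (signed)
  010110110
+ 001110000
= 100100110
Result 100100110: MSB = 1 → 294 − 512 = -218.
Both addends are non-negative but the stored result is negative: signed overflow. The true value 182 + 112 = 294 lies outside [-256, 255].

-218; overflow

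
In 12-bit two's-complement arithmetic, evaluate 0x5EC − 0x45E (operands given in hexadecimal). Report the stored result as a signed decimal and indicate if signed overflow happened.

398; no overflow

0x5EC = 010111101100 = 1516 (signed)
0x45E = 010001011110 = 1118 (signed)
Subtract via negate-and-add: invert 010001011110 + 1 = 101110100010 (i.e. -1118).
  010111101100
+ 101110100010
= 000110001110  (discard carry-out 1)
Result 000110001110: MSB = 0 → value 398.
Addends (after negating the subtrahend) have opposite signs, so signed overflow cannot occur.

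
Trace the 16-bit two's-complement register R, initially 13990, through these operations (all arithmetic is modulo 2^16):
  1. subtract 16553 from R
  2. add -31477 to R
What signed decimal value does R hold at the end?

31496

Start: R = 13990 = 0011011010100110.
R = 13990 − 16553 = -2563 = 1111010111111101
R = -2563 + (-31477) = -34040; wraps to 31496 = 0111101100001000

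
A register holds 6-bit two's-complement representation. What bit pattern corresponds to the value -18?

101110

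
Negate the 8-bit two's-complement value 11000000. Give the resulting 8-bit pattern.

01000000

Invert: 00111111. Add 1: 01000000.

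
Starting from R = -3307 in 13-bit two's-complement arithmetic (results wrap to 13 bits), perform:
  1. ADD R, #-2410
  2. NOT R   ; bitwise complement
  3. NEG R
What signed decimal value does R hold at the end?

Start: R = -3307 = 1001100010101.
R = -3307 + (-2410) = -5717; wraps to 2475 = 0100110101011
R = NOT 0100110101011 = 1011001010100 = -2476
R = −(-2476) = 2476 = 0100110101100

2476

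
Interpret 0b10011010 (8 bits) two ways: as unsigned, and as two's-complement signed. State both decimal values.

unsigned = 154, signed = -102

Unsigned: 10011010 = 154.
Signed: MSB=1 → 154 − 256 = -102.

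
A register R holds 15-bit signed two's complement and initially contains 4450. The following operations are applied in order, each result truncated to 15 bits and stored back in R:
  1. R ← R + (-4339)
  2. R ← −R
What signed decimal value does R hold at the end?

-111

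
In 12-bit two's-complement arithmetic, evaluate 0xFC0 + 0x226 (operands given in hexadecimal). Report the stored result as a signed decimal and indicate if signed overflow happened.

486; no overflow

0xFC0 = 111111000000 = -64 (signed)
0x226 = 001000100110 = 550 (signed)
  111111000000
+ 001000100110
= 000111100110  (discard carry-out 1)
Result 000111100110: MSB = 0 → value 486.
Addends have opposite signs, so signed overflow cannot occur.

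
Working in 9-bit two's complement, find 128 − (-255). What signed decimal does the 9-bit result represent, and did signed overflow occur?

-129; overflow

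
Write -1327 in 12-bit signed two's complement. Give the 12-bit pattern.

101011010001

|-1327| = 1327 = 010100101111 in 12 bits.
Invert the bits: 101011010000. Add 1: 101011010001.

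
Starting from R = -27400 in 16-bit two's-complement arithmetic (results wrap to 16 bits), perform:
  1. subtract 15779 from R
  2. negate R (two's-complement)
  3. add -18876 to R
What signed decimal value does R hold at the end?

Start: R = -27400 = 1001010011111000.
R = -27400 − 15779 = -43179; wraps to 22357 = 0101011101010101
R = −(22357) = -22357 = 1010100010101011
R = -22357 + (-18876) = -41233; wraps to 24303 = 0101111011101111

24303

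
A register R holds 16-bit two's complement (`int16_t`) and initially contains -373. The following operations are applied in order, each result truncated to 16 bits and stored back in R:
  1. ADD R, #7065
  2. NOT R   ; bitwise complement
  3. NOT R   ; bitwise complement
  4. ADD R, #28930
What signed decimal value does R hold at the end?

Start: R = -373 = 1111111010001011.
R = -373 + 7065 = 6692 = 0001101000100100
R = NOT 0001101000100100 = 1110010111011011 = -6693
R = NOT 1110010111011011 = 0001101000100100 = 6692
R = 6692 + 28930 = 35622; wraps to -29914 = 1000101100100110

-29914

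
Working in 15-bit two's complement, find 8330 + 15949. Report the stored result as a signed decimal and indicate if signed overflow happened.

8330 → 010000010001010
15949 → 011111001001101
  010000010001010
+ 011111001001101
= 101111011010111
Result 101111011010111: MSB = 1 → 24279 − 32768 = -8489.
Both addends are non-negative but the stored result is negative: signed overflow. The true value 8330 + 15949 = 24279 lies outside [-16384, 16383].

-8489; overflow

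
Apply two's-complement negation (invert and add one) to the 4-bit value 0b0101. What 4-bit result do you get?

1011

Invert: 1010. Add 1: 1011.
Check: 0101 = 5, 1011 = -5.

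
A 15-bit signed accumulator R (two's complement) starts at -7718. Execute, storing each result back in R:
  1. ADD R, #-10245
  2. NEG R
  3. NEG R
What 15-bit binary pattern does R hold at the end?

Start: R = -7718 = 110000111011010.
R = -7718 + (-10245) = -17963; wraps to 14805 = 011100111010101
R = −(14805) = -14805 = 100011000101011
R = −(-14805) = 14805 = 011100111010101

011100111010101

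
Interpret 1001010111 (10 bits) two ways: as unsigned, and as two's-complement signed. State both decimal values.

unsigned = 599, signed = -425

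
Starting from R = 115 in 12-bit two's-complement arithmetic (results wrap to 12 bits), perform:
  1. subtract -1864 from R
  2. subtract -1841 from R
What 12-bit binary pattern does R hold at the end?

111011101100

Start: R = 115 = 000001110011.
R = 115 − (-1864) = 1979 = 011110111011
R = 1979 − (-1841) = 3820; wraps to -276 = 111011101100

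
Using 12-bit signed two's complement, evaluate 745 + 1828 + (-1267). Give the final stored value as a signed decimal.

1306

745 + 1828 = 2573 → wraps to -1523 (101000001101)
-1523 + (-1267) = -2790 → wraps to 1306 (010100011010)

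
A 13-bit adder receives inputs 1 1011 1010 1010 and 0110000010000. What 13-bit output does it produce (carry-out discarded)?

  1101110101010
+ 0110000010000
= 0011110111010  (discard carry-out 1)

0011110111010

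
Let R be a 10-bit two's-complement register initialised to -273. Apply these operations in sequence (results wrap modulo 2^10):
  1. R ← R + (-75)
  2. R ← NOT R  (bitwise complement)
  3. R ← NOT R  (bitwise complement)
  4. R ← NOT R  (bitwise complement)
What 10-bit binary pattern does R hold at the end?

0101011011

Start: R = -273 = 1011101111.
R = -273 + (-75) = -348 = 1010100100
R = NOT 1010100100 = 0101011011 = 347
R = NOT 0101011011 = 1010100100 = -348
R = NOT 1010100100 = 0101011011 = 347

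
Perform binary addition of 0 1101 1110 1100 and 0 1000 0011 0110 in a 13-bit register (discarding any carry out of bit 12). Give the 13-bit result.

1011000100010

  0110111101100
+ 0100000110110
= 1011000100010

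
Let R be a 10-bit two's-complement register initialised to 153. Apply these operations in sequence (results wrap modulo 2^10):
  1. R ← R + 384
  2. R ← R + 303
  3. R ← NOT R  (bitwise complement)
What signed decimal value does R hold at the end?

Start: R = 153 = 0010011001.
R = 153 + 384 = 537; wraps to -487 = 1000011001
R = -487 + 303 = -184 = 1101001000
R = NOT 1101001000 = 0010110111 = 183

183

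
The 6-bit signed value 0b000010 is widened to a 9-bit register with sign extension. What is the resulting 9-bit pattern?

MSB of 000010 is 0; replicate it into the new high bits.
000|000010 → 000000010 (still 2).

000000010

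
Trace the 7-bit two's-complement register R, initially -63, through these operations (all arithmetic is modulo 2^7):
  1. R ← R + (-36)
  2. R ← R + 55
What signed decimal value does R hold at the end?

-44

Start: R = -63 = 1000001.
R = -63 + (-36) = -99; wraps to 29 = 0011101
R = 29 + 55 = 84; wraps to -44 = 1010100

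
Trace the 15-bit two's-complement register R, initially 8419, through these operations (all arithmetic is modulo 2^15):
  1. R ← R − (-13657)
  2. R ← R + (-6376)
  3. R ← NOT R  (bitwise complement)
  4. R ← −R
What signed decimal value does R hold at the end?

Start: R = 8419 = 010000011100011.
R = 8419 − (-13657) = 22076; wraps to -10692 = 101011000111100
R = -10692 + (-6376) = -17068; wraps to 15700 = 011110101010100
R = NOT 011110101010100 = 100001010101011 = -15701
R = −(-15701) = 15701 = 011110101010101

15701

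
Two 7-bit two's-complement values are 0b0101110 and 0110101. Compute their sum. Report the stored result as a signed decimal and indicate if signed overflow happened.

-29; overflow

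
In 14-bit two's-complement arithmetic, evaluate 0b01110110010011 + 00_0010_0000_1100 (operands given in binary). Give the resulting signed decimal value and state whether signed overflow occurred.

0b01110110010011 → 01110110010011 = 7571 (signed)
00_0010_0000_1100 → 00001000001100 = 524 (signed)
  01110110010011
+ 00001000001100
= 01111110011111
Result 01111110011111: MSB = 0 → value 8095.
Both addends are non-negative and so is the stored result: no signed overflow.

8095; no overflow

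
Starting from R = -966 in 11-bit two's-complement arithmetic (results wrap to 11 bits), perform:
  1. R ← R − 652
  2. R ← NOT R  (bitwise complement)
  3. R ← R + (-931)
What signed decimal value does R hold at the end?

686

Start: R = -966 = 10000111010.
R = -966 − 652 = -1618; wraps to 430 = 00110101110
R = NOT 00110101110 = 11001010001 = -431
R = -431 + (-931) = -1362; wraps to 686 = 01010101110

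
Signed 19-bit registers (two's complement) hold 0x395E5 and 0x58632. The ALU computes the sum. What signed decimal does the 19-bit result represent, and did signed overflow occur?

0x395E5 = 0111001010111100101 = 234981 (signed)
0x58632 = 1011000011000110010 = -162254 (signed)
  0111001010111100101
+ 1011000011000110010
= 0010001110000010111  (discard carry-out 1)
Result 0010001110000010111: MSB = 0 → value 72727.
Addends have opposite signs, so signed overflow cannot occur.

72727; no overflow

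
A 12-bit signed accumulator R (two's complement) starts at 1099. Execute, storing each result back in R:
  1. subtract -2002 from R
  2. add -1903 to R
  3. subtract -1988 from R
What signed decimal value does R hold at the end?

-910

Start: R = 1099 = 010001001011.
R = 1099 − (-2002) = 3101; wraps to -995 = 110000011101
R = -995 + (-1903) = -2898; wraps to 1198 = 010010101110
R = 1198 − (-1988) = 3186; wraps to -910 = 110001110010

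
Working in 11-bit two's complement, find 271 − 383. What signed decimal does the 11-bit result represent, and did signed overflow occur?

-112; no overflow

271 → 00100001111
383 → 00101111111
Subtract via negate-and-add: invert 00101111111 + 1 = 11010000001 (i.e. -383).
  00100001111
+ 11010000001
= 11110010000
Result 11110010000: MSB = 1 → 1936 − 2048 = -112.
Addends (after negating the subtrahend) have opposite signs, so signed overflow cannot occur.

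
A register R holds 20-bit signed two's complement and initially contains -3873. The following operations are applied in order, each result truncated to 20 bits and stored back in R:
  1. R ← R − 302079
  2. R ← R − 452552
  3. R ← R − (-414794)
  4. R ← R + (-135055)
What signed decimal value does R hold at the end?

-478765

Start: R = -3873 = 11111111000011011111.
R = -3873 − 302079 = -305952 = 10110101010011100000
R = -305952 − 452552 = -758504; wraps to 290072 = 01000110110100011000
R = 290072 − (-414794) = 704866; wraps to -343710 = 10101100000101100010
R = -343710 + (-135055) = -478765 = 10001011000111010011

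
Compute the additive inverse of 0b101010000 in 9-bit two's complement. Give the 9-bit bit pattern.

010110000

Invert: 010101111. Add 1: 010110000.
Check: 101010000 = -176, 010110000 = 176.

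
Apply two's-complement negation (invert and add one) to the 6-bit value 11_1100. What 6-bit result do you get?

000100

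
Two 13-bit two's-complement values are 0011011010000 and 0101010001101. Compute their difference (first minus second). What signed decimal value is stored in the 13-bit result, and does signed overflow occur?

0011011010000 = 1744 (signed)
0101010001101 = 2701 (signed)
Subtract via negate-and-add: invert 0101010001101 + 1 = 1010101110011 (i.e. -2701).
  0011011010000
+ 1010101110011
= 1110001000011
Result 1110001000011: MSB = 1 → 7235 − 8192 = -957.
Addends (after negating the subtrahend) have opposite signs, so signed overflow cannot occur.

-957; no overflow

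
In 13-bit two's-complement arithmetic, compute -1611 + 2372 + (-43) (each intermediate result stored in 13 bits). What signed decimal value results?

-1611 + 2372 = 761 (0001011111001)
761 + (-43) = 718 (0001011001110)

718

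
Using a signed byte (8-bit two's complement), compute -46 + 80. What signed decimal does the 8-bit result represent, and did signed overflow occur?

-46 → 11010010
80 → 01010000
  11010010
+ 01010000
= 00100010  (discard carry-out 1)
Result 00100010: MSB = 0 → value 34.
Addends have opposite signs, so signed overflow cannot occur.

34; no overflow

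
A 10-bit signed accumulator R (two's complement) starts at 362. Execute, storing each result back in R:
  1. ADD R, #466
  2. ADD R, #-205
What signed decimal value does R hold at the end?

-401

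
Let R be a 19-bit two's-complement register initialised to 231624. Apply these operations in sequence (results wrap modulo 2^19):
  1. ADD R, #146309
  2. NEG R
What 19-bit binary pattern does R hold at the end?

Start: R = 231624 = 0111000100011001000.
R = 231624 + 146309 = 377933; wraps to -146355 = 1011100010001001101
R = −(-146355) = 146355 = 0100011101110110011

0100011101110110011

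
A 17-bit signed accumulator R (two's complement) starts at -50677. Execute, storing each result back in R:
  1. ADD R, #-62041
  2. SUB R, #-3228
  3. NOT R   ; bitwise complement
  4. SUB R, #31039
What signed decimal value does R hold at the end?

-52622

Start: R = -50677 = 10011101000001011.
R = -50677 + (-62041) = -112718; wraps to 18354 = 00100011110110010
R = 18354 − (-3228) = 21582 = 00101010001001110
R = NOT 00101010001001110 = 11010101110110001 = -21583
R = -21583 − 31039 = -52622 = 10011001001110010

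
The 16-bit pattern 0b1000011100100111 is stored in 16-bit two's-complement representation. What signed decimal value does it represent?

-30937

MSB is 1, so the value is negative.
Invert: 0111100011011000. Add 1: 0111100011011001 = 30937. So the value is −30937.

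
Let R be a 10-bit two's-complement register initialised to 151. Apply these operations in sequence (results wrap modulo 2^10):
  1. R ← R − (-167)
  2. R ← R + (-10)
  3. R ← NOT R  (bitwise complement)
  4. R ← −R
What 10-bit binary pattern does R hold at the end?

0100110101

Start: R = 151 = 0010010111.
R = 151 − (-167) = 318 = 0100111110
R = 318 + (-10) = 308 = 0100110100
R = NOT 0100110100 = 1011001011 = -309
R = −(-309) = 309 = 0100110101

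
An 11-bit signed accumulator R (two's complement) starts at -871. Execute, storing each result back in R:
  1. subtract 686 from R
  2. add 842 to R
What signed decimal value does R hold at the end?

Start: R = -871 = 10010011001.
R = -871 − 686 = -1557; wraps to 491 = 00111101011
R = 491 + 842 = 1333; wraps to -715 = 10100110101

-715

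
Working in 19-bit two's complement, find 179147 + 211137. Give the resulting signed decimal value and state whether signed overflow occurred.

-134004; overflow

179147 → 0101011101111001011
211137 → 0110011100011000001
  0101011101111001011
+ 0110011100011000001
= 1011111010010001100
Result 1011111010010001100: MSB = 1 → 390284 − 524288 = -134004.
Both addends are non-negative but the stored result is negative: signed overflow. The true value 179147 + 211137 = 390284 lies outside [-262144, 262143].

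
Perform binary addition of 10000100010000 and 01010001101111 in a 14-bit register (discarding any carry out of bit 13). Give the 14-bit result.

11010101111111

  10000100010000
+ 01010001101111
= 11010101111111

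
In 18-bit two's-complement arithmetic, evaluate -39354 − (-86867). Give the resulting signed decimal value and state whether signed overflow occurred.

-39354 → 110110011001000110
-86867 → 101010110010101101
Subtract via negate-and-add: invert 101010110010101101 + 1 = 010101001101010011 (i.e. 86867).
  110110011001000110
+ 010101001101010011
= 001011100110011001  (discard carry-out 1)
Result 001011100110011001: MSB = 0 → value 47513.
Addends (after negating the subtrahend) have opposite signs, so signed overflow cannot occur.

47513; no overflow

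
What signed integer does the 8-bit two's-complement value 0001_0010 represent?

MSB is 0, so the value is non-negative: 00010010 = 18.

18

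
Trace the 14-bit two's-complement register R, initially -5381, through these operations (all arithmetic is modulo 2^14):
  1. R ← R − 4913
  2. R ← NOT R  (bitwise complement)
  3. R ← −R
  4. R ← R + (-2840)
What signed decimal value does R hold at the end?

Start: R = -5381 = 10101011111011.
R = -5381 − 4913 = -10294; wraps to 6090 = 01011111001010
R = NOT 01011111001010 = 10100000110101 = -6091
R = −(-6091) = 6091 = 01011111001011
R = 6091 + (-2840) = 3251 = 00110010110011

3251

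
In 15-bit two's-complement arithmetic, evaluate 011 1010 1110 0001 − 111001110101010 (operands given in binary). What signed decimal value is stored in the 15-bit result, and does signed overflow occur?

-14537; overflow

011 1010 1110 0001 → 011101011100001 = 15073 (signed)
111001110101010 = -3158 (signed)
Subtract via negate-and-add: invert 111001110101010 + 1 = 000110001010110 (i.e. 3158).
  011101011100001
+ 000110001010110
= 100011100110111
Result 100011100110111: MSB = 1 → 18231 − 32768 = -14537.
Both addends (after negating the subtrahend) are non-negative but the stored result is negative: signed overflow. The true value 15073 − (-3158) = 18231 lies outside [-16384, 16383].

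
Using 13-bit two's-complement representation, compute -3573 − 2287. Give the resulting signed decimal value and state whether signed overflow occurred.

2332; overflow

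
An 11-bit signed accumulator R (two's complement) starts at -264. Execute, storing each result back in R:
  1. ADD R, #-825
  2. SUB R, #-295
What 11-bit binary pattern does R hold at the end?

Start: R = -264 = 11011111000.
R = -264 + (-825) = -1089; wraps to 959 = 01110111111
R = 959 − (-295) = 1254; wraps to -794 = 10011100110

10011100110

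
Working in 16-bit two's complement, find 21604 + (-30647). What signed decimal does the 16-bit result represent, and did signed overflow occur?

21604 → 0101010001100100
-30647 → 1000100001001001
  0101010001100100
+ 1000100001001001
= 1101110010101101
Result 1101110010101101: MSB = 1 → 56493 − 65536 = -9043.
Addends have opposite signs, so signed overflow cannot occur.

-9043; no overflow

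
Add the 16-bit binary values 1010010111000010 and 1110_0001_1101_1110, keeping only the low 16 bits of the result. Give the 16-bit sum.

  1010010111000010
+ 1110000111011110
= 1000011110100000  (discard carry-out 1)

1000011110100000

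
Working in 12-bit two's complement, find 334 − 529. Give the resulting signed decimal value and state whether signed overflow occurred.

-195; no overflow

334 → 000101001110
529 → 001000010001
Subtract via negate-and-add: invert 001000010001 + 1 = 110111101111 (i.e. -529).
  000101001110
+ 110111101111
= 111100111101
Result 111100111101: MSB = 1 → 3901 − 4096 = -195.
Addends (after negating the subtrahend) have opposite signs, so signed overflow cannot occur.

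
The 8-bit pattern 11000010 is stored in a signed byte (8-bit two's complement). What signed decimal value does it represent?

-62

MSB is 1, so the value is negative.
Unsigned reading: 194. Subtract 2^8 = 256: 194 − 256 = -62.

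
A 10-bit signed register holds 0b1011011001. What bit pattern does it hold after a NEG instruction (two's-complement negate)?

0100100111

Invert: 0100100110. Add 1: 0100100111.
Check: 1011011001 = -295, 0100100111 = 295.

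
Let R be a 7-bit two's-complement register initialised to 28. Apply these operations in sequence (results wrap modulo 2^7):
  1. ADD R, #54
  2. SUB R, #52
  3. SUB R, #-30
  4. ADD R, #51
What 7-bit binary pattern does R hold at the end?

1101111

Start: R = 28 = 0011100.
R = 28 + 54 = 82; wraps to -46 = 1010010
R = -46 − 52 = -98; wraps to 30 = 0011110
R = 30 − (-30) = 60 = 0111100
R = 60 + 51 = 111; wraps to -17 = 1101111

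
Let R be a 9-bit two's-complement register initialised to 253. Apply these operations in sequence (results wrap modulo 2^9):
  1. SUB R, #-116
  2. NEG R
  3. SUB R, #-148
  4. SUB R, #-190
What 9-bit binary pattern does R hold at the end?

111100001

Start: R = 253 = 011111101.
R = 253 − (-116) = 369; wraps to -143 = 101110001
R = −(-143) = 143 = 010001111
R = 143 − (-148) = 291; wraps to -221 = 100100011
R = -221 − (-190) = -31 = 111100001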